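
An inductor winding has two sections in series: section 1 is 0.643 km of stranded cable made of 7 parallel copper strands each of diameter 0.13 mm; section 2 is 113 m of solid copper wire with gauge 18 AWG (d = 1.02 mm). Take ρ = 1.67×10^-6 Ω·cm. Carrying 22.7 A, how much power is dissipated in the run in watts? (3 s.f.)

ρ = 1.67×10^-6 Ω·cm = 1.67×10^-8 Ω·m
Section 1: A_strand = π(6.5000e-05)² = 1.327e-08 m²; R₁ = ρL/(N·A_s) = (1.67×10^-8)(643)/(7×1.327e-08) = 115.6 Ω
Section 2: A = π(1.02/2 mm)² = π(5.1000e-04 m)² = 8.171e-07 m²
R₂ = (1.67×10^-8)(113)/(8.171e-07) = 2.309 Ω
R = R₁ + R₂ = 117.9 Ω
P = I²R = (22.7)² × 117.9 = 60700 W

60700 W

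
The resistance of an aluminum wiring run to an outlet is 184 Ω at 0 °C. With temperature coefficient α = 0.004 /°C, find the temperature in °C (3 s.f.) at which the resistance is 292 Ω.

R = R₀(1 + α(T − T₀)) ⇒ T = T₀ + (R/R₀ − 1)/α
T = 0 + (292/184 − 1)/0.004 = 0 + (0.587)/0.004 = 147 °C

147 °C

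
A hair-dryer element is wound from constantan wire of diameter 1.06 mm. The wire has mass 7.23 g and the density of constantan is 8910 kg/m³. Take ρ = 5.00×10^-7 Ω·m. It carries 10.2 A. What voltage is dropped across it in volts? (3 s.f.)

5.31 V

A = π(d/2)² = π(5.3000e-04 m)² = 8.8247e-07 m²
L = m/(density·A) = 0.00723/(8910×8.8247e-07) = 0.9195 m
R = ρL/A = (5.00×10^-7)(0.9195)/(8.8247e-07) = 0.521 Ω
V = IR = 10.2 × 0.521 = 5.31 V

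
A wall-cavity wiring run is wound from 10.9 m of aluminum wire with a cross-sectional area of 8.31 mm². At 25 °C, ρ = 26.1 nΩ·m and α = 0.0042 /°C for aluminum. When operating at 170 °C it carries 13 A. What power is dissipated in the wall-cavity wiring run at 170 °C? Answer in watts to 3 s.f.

ρ = 26.1 nΩ·m = 2.61×10^-8 Ω·m
A = 8.31 mm² = 8.310e-06 m²
R₍25₎ = ρL/A = (2.61×10^-8)(10.9)/(8.310e-06) = 0.03423 Ω
R₍170₎ = R₍25₎(1 + αΔT) = 0.03423 × (1 + 0.0042×145) = 0.05508 Ω
P = I²R = (13)² × 0.05508 = 9.31 W

9.31 W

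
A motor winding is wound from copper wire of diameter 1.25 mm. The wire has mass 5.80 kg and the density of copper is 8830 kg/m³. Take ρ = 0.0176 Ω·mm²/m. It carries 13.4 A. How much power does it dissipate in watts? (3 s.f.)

1380 W

ρ = 0.0176 Ω·mm²/m = 1.76×10^-8 Ω·m
A = π(d/2)² = π(6.2500e-04 m)² = 1.2272e-06 m²
L = m/(density·A) = 5.8/(8830×1.2272e-06) = 535.3 m
R = ρL/A = (1.76×10^-8)(535.3)/(1.2272e-06) = 7.676 Ω
P = I²R = (13.4)² × 7.676 = 1380 W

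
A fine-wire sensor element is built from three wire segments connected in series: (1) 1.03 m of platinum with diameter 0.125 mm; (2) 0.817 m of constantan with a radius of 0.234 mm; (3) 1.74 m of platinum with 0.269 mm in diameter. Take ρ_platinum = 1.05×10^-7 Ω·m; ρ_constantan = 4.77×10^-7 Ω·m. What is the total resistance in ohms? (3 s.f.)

14.3 Ω

Seg 1: A = π(d/2)² = π(6.2500e-05 m)² = 1.227e-08 m²
R_1 = (1.05×10^-7)(1.03)/(1.227e-08) = 8.813 Ω
Seg 2: A = πr² = π(2.3400e-04 m)² = 1.720e-07 m²
R_2 = (4.77×10^-7)(0.817)/(1.720e-07) = 2.265 Ω
Seg 3: A = π(d/2)² = π(1.3450e-04 m)² = 5.683e-08 m²
R_3 = (1.05×10^-7)(1.74)/(5.683e-08) = 3.215 Ω
R_total = R_1 + R_2 + R_3 = 14.3 Ω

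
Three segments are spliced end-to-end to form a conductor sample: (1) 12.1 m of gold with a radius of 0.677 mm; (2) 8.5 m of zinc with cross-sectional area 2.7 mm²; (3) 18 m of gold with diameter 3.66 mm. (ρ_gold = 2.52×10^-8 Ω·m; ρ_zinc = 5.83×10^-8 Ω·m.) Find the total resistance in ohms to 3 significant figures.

Seg 1: A = πr² = π(6.7700e-04 m)² = 1.440e-06 m²
R_1 = (2.52×10^-8)(12.1)/(1.440e-06) = 0.2118 Ω
Seg 2: A = 2.7 mm² = 2.700e-06 m²
R_2 = (5.83×10^-8)(8.5)/(2.700e-06) = 0.1835 Ω
Seg 3: A = π(d/2)² = π(1.8300e-03 m)² = 1.052e-05 m²
R_3 = (2.52×10^-8)(18)/(1.052e-05) = 0.04311 Ω
R_total = R_1 + R_2 + R_3 = 0.438 Ω

0.438 Ω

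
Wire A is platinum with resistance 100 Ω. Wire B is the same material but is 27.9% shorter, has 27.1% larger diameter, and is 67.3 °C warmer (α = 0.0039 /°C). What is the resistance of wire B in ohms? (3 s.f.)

R ∝ ρL/d² with ρ ∝ (1+αΔT), so R_B/R_A = (1 − 27.9/100) × (1 + 27.1/100)⁻² × (1 + 0.0039×67.3)
= 0.721 × 0.619 × 1.262 = 0.5635
R_B = 0.5635 × 100 = 56.3 Ω

56.3 Ω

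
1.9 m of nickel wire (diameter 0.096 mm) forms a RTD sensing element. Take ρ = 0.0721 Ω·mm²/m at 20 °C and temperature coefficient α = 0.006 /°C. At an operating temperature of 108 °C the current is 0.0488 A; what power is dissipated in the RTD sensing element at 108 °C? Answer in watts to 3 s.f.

0.0689 W

ρ = 0.0721 Ω·mm²/m = 7.21×10^-8 Ω·m
A = π(d/2)² = π(4.8000e-05 m)² = 7.238e-09 m²
R₍20₎ = ρL/A = (7.21×10^-8)(1.9)/(7.238e-09) = 18.93 Ω
R₍108₎ = R₍20₎(1 + αΔT) = 18.93 × (1 + 0.006×88) = 28.92 Ω
P = I²R = (0.0488)² × 28.92 = 0.0689 W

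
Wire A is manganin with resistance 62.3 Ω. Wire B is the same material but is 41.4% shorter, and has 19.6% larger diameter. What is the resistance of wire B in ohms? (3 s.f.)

25.5 Ω

R ∝ L/d², so R_B/R_A = (1 − 41.4/100) × (1 + 19.6/100)⁻²
= 0.586 × 0.6991 = 0.4097
R_B = 0.4097 × 62.3 = 25.5 Ω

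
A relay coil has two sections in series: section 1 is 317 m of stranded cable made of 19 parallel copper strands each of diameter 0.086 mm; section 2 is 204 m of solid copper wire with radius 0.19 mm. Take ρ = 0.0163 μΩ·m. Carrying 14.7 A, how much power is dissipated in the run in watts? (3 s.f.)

16500 W

ρ = 0.0163 μΩ·m = 1.63×10^-8 Ω·m
Section 1: A_strand = π(4.3000e-05)² = 5.809e-09 m²; R₁ = ρL/(N·A_s) = (1.63×10^-8)(317)/(19×5.809e-09) = 46.82 Ω
Section 2: A = πr² = π(1.9000e-04 m)² = 1.134e-07 m²
R₂ = (1.63×10^-8)(204)/(1.134e-07) = 29.32 Ω
R = R₁ + R₂ = 76.14 Ω
P = I²R = (14.7)² × 76.14 = 16500 W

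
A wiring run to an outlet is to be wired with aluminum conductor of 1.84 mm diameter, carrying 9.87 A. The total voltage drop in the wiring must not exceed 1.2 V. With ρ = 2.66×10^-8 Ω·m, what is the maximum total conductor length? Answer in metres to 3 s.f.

A = π(d/2)² = π(9.2000e-04 m)² = 2.659e-06 m²
L_max = V_max·A/(1·ρI) = (1.2)(2.659e-06)/(2.66×10^-8×9.87) = 12.2 m

12.2 m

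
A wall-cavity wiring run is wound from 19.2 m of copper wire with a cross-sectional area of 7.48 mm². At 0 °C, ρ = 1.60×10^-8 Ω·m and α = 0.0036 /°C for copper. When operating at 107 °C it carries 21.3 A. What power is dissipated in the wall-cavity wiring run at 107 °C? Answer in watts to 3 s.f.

25.8 W

A = 7.48 mm² = 7.480e-06 m²
R₍0₎ = ρL/A = (1.60×10^-8)(19.2)/(7.480e-06) = 0.04107 Ω
R₍107₎ = R₍0₎(1 + αΔT) = 0.04107 × (1 + 0.0036×107) = 0.05689 Ω
P = I²R = (21.3)² × 0.05689 = 25.8 W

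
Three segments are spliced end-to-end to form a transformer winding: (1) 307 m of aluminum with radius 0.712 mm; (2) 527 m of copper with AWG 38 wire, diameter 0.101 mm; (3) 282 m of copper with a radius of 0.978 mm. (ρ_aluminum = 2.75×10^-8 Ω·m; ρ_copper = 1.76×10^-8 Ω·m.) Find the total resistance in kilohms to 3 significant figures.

Seg 1: A = πr² = π(7.1200e-04 m)² = 1.593e-06 m²
R_1 = (2.75×10^-8)(307)/(1.593e-06) = 5.301 Ω
Seg 2: A = π(0.101/2 mm)² = π(5.0500e-05 m)² = 8.012e-09 m²
R_2 = (1.76×10^-8)(527)/(8.012e-09) = 1158 Ω
Seg 3: A = πr² = π(9.7800e-04 m)² = 3.005e-06 m²
R_3 = (1.76×10^-8)(282)/(3.005e-06) = 1.652 Ω
R_total = R_1 + R_2 + R_3 = 1.16 kΩ

1.16 kΩ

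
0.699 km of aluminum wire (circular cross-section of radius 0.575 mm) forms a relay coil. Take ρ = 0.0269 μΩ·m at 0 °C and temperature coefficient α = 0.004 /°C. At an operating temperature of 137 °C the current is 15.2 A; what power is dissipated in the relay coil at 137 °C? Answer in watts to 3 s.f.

6470 W

ρ = 0.0269 μΩ·m = 2.69×10^-8 Ω·m
A = πr² = π(5.7500e-04 m)² = 1.039e-06 m²
R₍0₎ = ρL/A = (2.69×10^-8)(699)/(1.039e-06) = 18.1 Ω
R₍137₎ = R₍0₎(1 + αΔT) = 18.1 × (1 + 0.004×137) = 28.02 Ω
P = I²R = (15.2)² × 28.02 = 6470 W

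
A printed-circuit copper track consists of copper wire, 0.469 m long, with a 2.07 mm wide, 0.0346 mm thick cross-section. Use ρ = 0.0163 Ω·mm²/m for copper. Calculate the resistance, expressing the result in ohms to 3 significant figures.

ρ = 0.0163 Ω·mm²/m = 1.63×10^-8 Ω·m
A = 2.07 × 0.0346 mm² = 0.0716 mm² = 7.162e-08 m²
R = ρL/A = (1.63×10^-8)(0.469 m)/(7.162e-08 m²) = 0.107 Ω

0.107 Ω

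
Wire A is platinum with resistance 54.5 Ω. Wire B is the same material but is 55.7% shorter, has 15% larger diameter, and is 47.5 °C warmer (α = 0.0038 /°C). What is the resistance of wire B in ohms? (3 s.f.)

21.6 Ω

R ∝ ρL/d² with ρ ∝ (1+αΔT), so R_B/R_A = (1 − 55.7/100) × (1 + 15/100)⁻² × (1 + 0.0038×47.5)
= 0.443 × 0.7561 × 1.181 = 0.3954
R_B = 0.3954 × 54.5 = 21.6 Ω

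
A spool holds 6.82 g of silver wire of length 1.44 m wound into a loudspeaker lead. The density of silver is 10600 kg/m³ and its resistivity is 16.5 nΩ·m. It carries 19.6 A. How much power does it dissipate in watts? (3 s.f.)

ρ = 16.5 nΩ·m = 1.65×10^-8 Ω·m
A = m/(density·L) = 0.00682/(10600×1.44) = 4.4680e-07 m²
R = ρL/A = (1.65×10^-8)(1.44)/(4.4680e-07) = 0.05318 Ω
P = I²R = (19.6)² × 0.05318 = 20.4 W

20.4 W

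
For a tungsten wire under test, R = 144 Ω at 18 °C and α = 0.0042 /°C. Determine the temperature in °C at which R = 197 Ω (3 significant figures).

106 °C

R = R₀(1 + α(T − T₀)) ⇒ T = T₀ + (R/R₀ − 1)/α
T = 18 + (197/144 − 1)/0.0042 = 18 + (0.3681)/0.0042 = 106 °C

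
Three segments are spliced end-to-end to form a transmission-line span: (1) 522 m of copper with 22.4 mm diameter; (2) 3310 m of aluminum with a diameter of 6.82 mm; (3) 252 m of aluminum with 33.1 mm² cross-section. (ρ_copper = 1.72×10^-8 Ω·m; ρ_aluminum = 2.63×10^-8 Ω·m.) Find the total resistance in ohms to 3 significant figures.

Seg 1: A = π(d/2)² = π(1.1200e-02 m)² = 3.941e-04 m²
R_1 = (1.72×10^-8)(522)/(3.941e-04) = 0.02278 Ω
Seg 2: A = π(d/2)² = π(3.4100e-03 m)² = 3.653e-05 m²
R_2 = (2.63×10^-8)(3310)/(3.653e-05) = 2.383 Ω
Seg 3: A = 33.1 mm² = 3.310e-05 m²
R_3 = (2.63×10^-8)(252)/(3.310e-05) = 0.2002 Ω
R_total = R_1 + R_2 + R_3 = 2.61 Ω

2.61 Ω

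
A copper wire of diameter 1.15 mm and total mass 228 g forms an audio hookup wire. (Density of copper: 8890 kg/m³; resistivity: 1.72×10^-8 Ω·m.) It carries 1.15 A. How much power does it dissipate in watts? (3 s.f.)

A = π(d/2)² = π(5.7500e-04 m)² = 1.0387e-06 m²
L = m/(density·A) = 0.228/(8890×1.0387e-06) = 24.69 m
R = ρL/A = (1.72×10^-8)(24.69)/(1.0387e-06) = 0.4089 Ω
P = I²R = (1.15)² × 0.4089 = 0.541 W

0.541 W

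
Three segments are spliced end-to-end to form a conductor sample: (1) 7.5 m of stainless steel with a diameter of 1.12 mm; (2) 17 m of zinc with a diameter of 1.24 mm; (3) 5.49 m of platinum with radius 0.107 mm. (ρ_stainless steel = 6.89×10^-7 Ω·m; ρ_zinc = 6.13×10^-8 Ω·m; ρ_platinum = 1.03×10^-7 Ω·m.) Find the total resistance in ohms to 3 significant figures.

Seg 1: A = π(d/2)² = π(5.6000e-04 m)² = 9.852e-07 m²
R_1 = (6.89×10^-7)(7.5)/(9.852e-07) = 5.245 Ω
Seg 2: A = π(d/2)² = π(6.2000e-04 m)² = 1.208e-06 m²
R_2 = (6.13×10^-8)(17)/(1.208e-06) = 0.8629 Ω
Seg 3: A = πr² = π(1.0700e-04 m)² = 3.597e-08 m²
R_3 = (1.03×10^-7)(5.49)/(3.597e-08) = 15.72 Ω
R_total = R_1 + R_2 + R_3 = 21.8 Ω

21.8 Ω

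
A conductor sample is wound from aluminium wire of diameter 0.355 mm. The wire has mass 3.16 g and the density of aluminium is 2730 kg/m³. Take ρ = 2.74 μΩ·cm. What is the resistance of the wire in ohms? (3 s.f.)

ρ = 2.74 μΩ·cm = 2.74×10^-8 Ω·m
A = π(d/2)² = π(1.7750e-04 m)² = 9.8980e-08 m²
L = m/(density·A) = 0.00316/(2730×9.8980e-08) = 11.69 m
R = ρL/A = (2.74×10^-8)(11.69)/(9.8980e-08) = 3.24 Ω

3.24 Ω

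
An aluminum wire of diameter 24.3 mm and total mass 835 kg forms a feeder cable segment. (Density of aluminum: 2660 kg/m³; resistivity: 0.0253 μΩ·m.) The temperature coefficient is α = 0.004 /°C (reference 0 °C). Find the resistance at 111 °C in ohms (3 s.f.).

ρ = 0.0253 μΩ·m = 2.53×10^-8 Ω·m
A = π(d/2)² = π(1.2150e-02 m)² = 4.6377e-04 m²
L = m/(density·A) = 835/(2660×4.6377e-04) = 676.9 m
R = ρL/A = (2.53×10^-8)(676.9)/(4.6377e-04) = 0.03692 Ω
R(111 °C) = 0.03692 × (1 + 0.004×111) = 0.0533 Ω

0.0533 Ω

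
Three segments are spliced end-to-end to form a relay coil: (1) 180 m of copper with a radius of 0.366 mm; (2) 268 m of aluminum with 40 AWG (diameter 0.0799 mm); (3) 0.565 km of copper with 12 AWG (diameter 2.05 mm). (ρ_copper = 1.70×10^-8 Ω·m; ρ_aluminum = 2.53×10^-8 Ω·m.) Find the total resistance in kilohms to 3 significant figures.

Seg 1: A = πr² = π(3.6600e-04 m)² = 4.208e-07 m²
R_1 = (1.70×10^-8)(180)/(4.208e-07) = 7.271 Ω
Seg 2: A = π(0.0799/2 mm)² = π(3.9950e-05 m)² = 5.014e-09 m²
R_2 = (2.53×10^-8)(268)/(5.014e-09) = 1352 Ω
Seg 3: A = π(2.05/2 mm)² = π(1.0250e-03 m)² = 3.301e-06 m²
R_3 = (1.70×10^-8)(565)/(3.301e-06) = 2.91 Ω
R_total = R_1 + R_2 + R_3 = 1.36 kΩ

1.36 kΩ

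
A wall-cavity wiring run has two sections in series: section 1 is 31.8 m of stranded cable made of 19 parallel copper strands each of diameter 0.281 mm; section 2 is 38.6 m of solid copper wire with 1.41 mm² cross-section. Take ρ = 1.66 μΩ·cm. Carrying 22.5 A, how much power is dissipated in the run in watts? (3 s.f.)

ρ = 1.66 μΩ·cm = 1.66×10^-8 Ω·m
Section 1: A_strand = π(1.4050e-04)² = 6.202e-08 m²; R₁ = ρL/(N·A_s) = (1.66×10^-8)(31.8)/(19×6.202e-08) = 0.448 Ω
Section 2: A = 1.41 mm² = 1.410e-06 m²
R₂ = (1.66×10^-8)(38.6)/(1.410e-06) = 0.4544 Ω
R = R₁ + R₂ = 0.9024 Ω
P = I²R = (22.5)² × 0.9024 = 457 W

457 W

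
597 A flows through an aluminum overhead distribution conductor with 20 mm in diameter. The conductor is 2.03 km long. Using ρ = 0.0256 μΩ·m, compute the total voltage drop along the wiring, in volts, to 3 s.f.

ρ = 0.0256 μΩ·m = 2.56×10^-8 Ω·m
A = π(d/2)² = π(1.0000e-02 m)² = 3.142e-04 m²
R = ρL/A = (2.56×10^-8)(2030)/(3.142e-04) = 0.1654 Ω
V = IR = 597 × 0.1654 = 98.8 V

98.8 V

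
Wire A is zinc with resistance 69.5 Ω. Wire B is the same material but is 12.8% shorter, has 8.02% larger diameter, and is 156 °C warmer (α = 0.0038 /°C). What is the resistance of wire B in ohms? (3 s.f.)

R ∝ ρL/d² with ρ ∝ (1+αΔT), so R_B/R_A = (1 − 12.8/100) × (1 + 8.02/100)⁻² × (1 + 0.0038×156)
= 0.872 × 0.857 × 1.593 = 1.19
R_B = 1.19 × 69.5 = 82.7 Ω

82.7 Ω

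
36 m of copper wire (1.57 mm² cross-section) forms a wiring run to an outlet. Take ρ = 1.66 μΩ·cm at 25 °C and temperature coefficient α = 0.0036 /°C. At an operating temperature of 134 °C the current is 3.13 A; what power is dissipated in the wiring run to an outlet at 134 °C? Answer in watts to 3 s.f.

5.19 W

ρ = 1.66 μΩ·cm = 1.66×10^-8 Ω·m
A = 1.57 mm² = 1.570e-06 m²
R₍25₎ = ρL/A = (1.66×10^-8)(36)/(1.570e-06) = 0.3806 Ω
R₍134₎ = R₍25₎(1 + αΔT) = 0.3806 × (1 + 0.0036×109) = 0.53 Ω
P = I²R = (3.13)² × 0.53 = 5.19 W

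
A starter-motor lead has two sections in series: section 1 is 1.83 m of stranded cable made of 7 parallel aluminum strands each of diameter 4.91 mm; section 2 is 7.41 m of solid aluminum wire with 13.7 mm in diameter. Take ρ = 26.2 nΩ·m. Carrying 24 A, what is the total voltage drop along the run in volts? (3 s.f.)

ρ = 26.2 nΩ·m = 2.62×10^-8 Ω·m
Section 1: A_strand = π(2.4550e-03)² = 1.893e-05 m²; R₁ = ρL/(N·A_s) = (2.62×10^-8)(1.83)/(7×1.893e-05) = 3.617×10^-4 Ω
Section 2: A = π(d/2)² = π(6.8500e-03 m)² = 1.474e-04 m²
R₂ = (2.62×10^-8)(7.41)/(1.474e-04) = 0.001317 Ω
R = R₁ + R₂ = 0.001679 Ω
V = IR = 24 × 0.001679 = 0.0403 V

0.0403 V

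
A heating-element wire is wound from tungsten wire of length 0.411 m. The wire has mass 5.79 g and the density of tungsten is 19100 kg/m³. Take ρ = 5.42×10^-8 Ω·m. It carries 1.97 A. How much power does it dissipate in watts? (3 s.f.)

A = m/(density·L) = 0.00579/(19100×0.411) = 7.3757e-07 m²
R = ρL/A = (5.42×10^-8)(0.411)/(7.3757e-07) = 0.0302 Ω
P = I²R = (1.97)² × 0.0302 = 0.117 W

0.117 W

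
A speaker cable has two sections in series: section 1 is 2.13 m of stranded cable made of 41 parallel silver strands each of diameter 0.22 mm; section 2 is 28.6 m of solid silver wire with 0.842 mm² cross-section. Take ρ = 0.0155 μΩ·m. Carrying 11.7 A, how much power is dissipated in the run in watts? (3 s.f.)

75.0 W

ρ = 0.0155 μΩ·m = 1.55×10^-8 Ω·m
Section 1: A_strand = π(1.1000e-04)² = 3.801e-08 m²; R₁ = ρL/(N·A_s) = (1.55×10^-8)(2.13)/(41×3.801e-08) = 0.02118 Ω
Section 2: A = 0.842 mm² = 8.420e-07 m²
R₂ = (1.55×10^-8)(28.6)/(8.420e-07) = 0.5265 Ω
R = R₁ + R₂ = 0.5477 Ω
P = I²R = (11.7)² × 0.5477 = 75.0 W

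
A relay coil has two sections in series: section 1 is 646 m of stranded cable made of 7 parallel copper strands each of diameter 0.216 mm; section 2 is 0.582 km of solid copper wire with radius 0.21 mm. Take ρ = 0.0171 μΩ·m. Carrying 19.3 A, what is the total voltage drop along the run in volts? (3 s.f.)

ρ = 0.0171 μΩ·m = 1.71×10^-8 Ω·m
Section 1: A_strand = π(1.0800e-04)² = 3.664e-08 m²; R₁ = ρL/(N·A_s) = (1.71×10^-8)(646)/(7×3.664e-08) = 43.07 Ω
Section 2: A = πr² = π(2.1000e-04 m)² = 1.385e-07 m²
R₂ = (1.71×10^-8)(582)/(1.385e-07) = 71.83 Ω
R = R₁ + R₂ = 114.9 Ω
V = IR = 19.3 × 114.9 = 2220 V

2220 V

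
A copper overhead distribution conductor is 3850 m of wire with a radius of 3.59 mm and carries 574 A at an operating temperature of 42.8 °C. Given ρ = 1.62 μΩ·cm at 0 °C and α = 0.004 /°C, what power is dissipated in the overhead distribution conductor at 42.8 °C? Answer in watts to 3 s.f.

5.94×10^5 W

ρ = 1.62 μΩ·cm = 1.62×10^-8 Ω·m
A = πr² = π(3.5900e-03 m)² = 4.049e-05 m²
R₍0₎ = ρL/A = (1.62×10^-8)(3850)/(4.049e-05) = 1.54 Ω
R₍42.8₎ = R₍0₎(1 + αΔT) = 1.54 × (1 + 0.004×42.8) = 1.804 Ω
P = I²R = (574)² × 1.804 = 5.94×10^5 W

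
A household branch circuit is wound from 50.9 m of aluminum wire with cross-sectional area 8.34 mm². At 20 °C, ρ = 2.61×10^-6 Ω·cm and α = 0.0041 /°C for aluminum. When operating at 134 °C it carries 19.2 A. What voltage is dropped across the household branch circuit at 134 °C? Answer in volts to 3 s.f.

4.49 V

ρ = 2.61×10^-6 Ω·cm = 2.61×10^-8 Ω·m
A = 8.34 mm² = 8.340e-06 m²
R₍20₎ = ρL/A = (2.61×10^-8)(50.9)/(8.340e-06) = 0.1593 Ω
R₍134₎ = R₍20₎(1 + αΔT) = 0.1593 × (1 + 0.0041×114) = 0.2337 Ω
V = IR = 19.2 × 0.2337 = 4.49 V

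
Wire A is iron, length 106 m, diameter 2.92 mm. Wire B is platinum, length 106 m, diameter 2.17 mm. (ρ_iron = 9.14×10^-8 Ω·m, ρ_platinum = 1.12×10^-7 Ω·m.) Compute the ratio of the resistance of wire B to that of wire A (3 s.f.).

R ∝ ρL/d², so R_B/R_A = (ρ_B/ρ_A) × (d_A/d_B)²
= (1.12×10^-7/9.14×10^-8) × (2.92/2.17)² = 2.22

2.22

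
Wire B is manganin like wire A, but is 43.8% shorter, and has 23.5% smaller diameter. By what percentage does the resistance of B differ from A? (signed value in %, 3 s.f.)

-3.97%

R ∝ L/d², so R_B/R_A = (1 − 43.8/100) × (1 − 23.5/100)⁻²
= 0.562 × 1.709 = 0.9603
(R_B − R_A)/R_A = 0.9603 − 1 = -3.97%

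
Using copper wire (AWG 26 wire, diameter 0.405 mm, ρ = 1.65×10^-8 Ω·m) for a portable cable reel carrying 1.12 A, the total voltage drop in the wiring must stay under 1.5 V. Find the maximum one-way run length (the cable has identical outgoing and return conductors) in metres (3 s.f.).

5.23 m

A = π(0.405/2 mm)² = π(2.0250e-04 m)² = 1.288e-07 m²
L_max = V_max·A/(2·ρI) = (1.5)(1.288e-07)/(2×1.65×10^-8×1.12) = 5.23 m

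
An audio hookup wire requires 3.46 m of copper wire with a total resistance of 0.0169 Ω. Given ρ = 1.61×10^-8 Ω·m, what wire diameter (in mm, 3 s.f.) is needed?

A = ρL/R = (1.61×10^-8)(3.46)/(0.0169) = 3.296e-06 m²
d = 2√(A/π) = 2.049e-03 m = 2.05 mm

2.05 mm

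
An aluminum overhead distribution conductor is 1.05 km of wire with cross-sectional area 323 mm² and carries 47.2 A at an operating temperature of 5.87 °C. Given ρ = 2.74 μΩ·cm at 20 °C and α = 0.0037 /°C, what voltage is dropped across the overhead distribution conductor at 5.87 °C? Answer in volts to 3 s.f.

ρ = 2.74 μΩ·cm = 2.74×10^-8 Ω·m
A = 323 mm² = 3.230e-04 m²
R₍20₎ = ρL/A = (2.74×10^-8)(1050)/(3.230e-04) = 0.08907 Ω
R₍5.87₎ = R₍20₎(1 + αΔT) = 0.08907 × (1 + 0.0037×-14.1) = 0.08441 Ω
V = IR = 47.2 × 0.08441 = 3.98 V

3.98 V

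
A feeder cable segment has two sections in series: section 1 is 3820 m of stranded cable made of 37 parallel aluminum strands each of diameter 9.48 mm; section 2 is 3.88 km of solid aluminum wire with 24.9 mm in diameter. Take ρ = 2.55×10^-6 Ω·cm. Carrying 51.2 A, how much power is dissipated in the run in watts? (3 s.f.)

630 W

ρ = 2.55×10^-6 Ω·cm = 2.55×10^-8 Ω·m
Section 1: A_strand = π(4.7400e-03)² = 7.058e-05 m²; R₁ = ρL/(N·A_s) = (2.55×10^-8)(3820)/(37×7.058e-05) = 0.0373 Ω
Section 2: A = π(d/2)² = π(1.2450e-02 m)² = 4.870e-04 m²
R₂ = (2.55×10^-8)(3880)/(4.870e-04) = 0.2032 Ω
R = R₁ + R₂ = 0.2405 Ω
P = I²R = (51.2)² × 0.2405 = 630 W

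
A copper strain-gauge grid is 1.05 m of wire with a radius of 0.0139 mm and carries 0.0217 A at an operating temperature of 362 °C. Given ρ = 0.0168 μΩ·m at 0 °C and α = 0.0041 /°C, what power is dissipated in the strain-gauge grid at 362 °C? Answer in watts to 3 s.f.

0.0340 W

ρ = 0.0168 μΩ·m = 1.68×10^-8 Ω·m
A = πr² = π(1.3900e-05 m)² = 6.070e-10 m²
R₍0₎ = ρL/A = (1.68×10^-8)(1.05)/(6.070e-10) = 29.06 Ω
R₍362₎ = R₍0₎(1 + αΔT) = 29.06 × (1 + 0.0041×362) = 72.19 Ω
P = I²R = (0.0217)² × 72.19 = 0.0340 W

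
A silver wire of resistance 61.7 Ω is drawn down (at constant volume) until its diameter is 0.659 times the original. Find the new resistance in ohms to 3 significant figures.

Volume constant ⇒ L' = L/r² with r = 0.659. R' = ρL'/A' = ρ(L/r²)/(πr²d₀²/4) = R/r⁴.
R' = 5.302 × 61.7 = 327 Ω

327 Ω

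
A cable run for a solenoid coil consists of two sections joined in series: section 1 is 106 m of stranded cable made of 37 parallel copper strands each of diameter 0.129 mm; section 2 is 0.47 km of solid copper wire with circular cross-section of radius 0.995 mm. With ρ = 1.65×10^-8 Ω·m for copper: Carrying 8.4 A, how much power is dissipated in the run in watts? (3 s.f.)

Section 1: A_strand = π(6.4500e-05)² = 1.307e-08 m²; R₁ = ρL/(N·A_s) = (1.65×10^-8)(106)/(37×1.307e-08) = 3.617 Ω
Section 2: A = πr² = π(9.9500e-04 m)² = 3.110e-06 m²
R₂ = (1.65×10^-8)(470)/(3.110e-06) = 2.493 Ω
R = R₁ + R₂ = 6.11 Ω
P = I²R = (8.4)² × 6.11 = 431 W

431 W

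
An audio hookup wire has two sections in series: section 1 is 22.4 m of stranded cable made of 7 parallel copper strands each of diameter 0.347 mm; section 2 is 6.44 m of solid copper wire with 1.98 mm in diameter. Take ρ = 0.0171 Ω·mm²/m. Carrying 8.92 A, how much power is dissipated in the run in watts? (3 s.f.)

ρ = 0.0171 Ω·mm²/m = 1.71×10^-8 Ω·m
Section 1: A_strand = π(1.7350e-04)² = 9.457e-08 m²; R₁ = ρL/(N·A_s) = (1.71×10^-8)(22.4)/(7×9.457e-08) = 0.5786 Ω
Section 2: A = π(d/2)² = π(9.9000e-04 m)² = 3.079e-06 m²
R₂ = (1.71×10^-8)(6.44)/(3.079e-06) = 0.03577 Ω
R = R₁ + R₂ = 0.6144 Ω
P = I²R = (8.92)² × 0.6144 = 48.9 W

48.9 W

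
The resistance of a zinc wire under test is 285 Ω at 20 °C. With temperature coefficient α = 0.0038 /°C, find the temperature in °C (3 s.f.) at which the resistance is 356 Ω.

R = R₀(1 + α(T − T₀)) ⇒ T = T₀ + (R/R₀ − 1)/α
T = 20 + (356/285 − 1)/0.0038 = 20 + (0.2491)/0.0038 = 85.6 °C

85.6 °C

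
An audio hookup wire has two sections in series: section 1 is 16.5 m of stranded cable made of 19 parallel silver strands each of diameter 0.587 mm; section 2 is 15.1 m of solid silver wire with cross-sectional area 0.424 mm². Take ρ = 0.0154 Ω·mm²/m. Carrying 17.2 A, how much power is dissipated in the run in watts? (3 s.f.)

ρ = 0.0154 Ω·mm²/m = 1.54×10^-8 Ω·m
Section 1: A_strand = π(2.9350e-04)² = 2.706e-07 m²; R₁ = ρL/(N·A_s) = (1.54×10^-8)(16.5)/(19×2.706e-07) = 0.04942 Ω
Section 2: A = 0.424 mm² = 4.240e-07 m²
R₂ = (1.54×10^-8)(15.1)/(4.240e-07) = 0.5484 Ω
R = R₁ + R₂ = 0.5979 Ω
P = I²R = (17.2)² × 0.5979 = 177 W

177 W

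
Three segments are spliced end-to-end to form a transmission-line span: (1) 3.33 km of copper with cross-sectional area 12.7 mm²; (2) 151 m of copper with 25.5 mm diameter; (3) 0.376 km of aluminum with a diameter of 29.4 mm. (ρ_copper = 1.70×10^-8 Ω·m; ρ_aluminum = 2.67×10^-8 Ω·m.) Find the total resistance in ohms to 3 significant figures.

Seg 1: A = 12.7 mm² = 1.270e-05 m²
R_1 = (1.70×10^-8)(3330)/(1.270e-05) = 4.457 Ω
Seg 2: A = π(d/2)² = π(1.2750e-02 m)² = 5.107e-04 m²
R_2 = (1.70×10^-8)(151)/(5.107e-04) = 0.005026 Ω
Seg 3: A = π(d/2)² = π(1.4700e-02 m)² = 6.789e-04 m²
R_3 = (2.67×10^-8)(376)/(6.789e-04) = 0.01479 Ω
R_total = R_1 + R_2 + R_3 = 4.48 Ω

4.48 Ω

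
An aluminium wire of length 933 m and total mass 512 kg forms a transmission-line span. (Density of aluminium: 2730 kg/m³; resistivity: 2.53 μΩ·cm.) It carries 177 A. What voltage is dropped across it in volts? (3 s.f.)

20.8 V

ρ = 2.53 μΩ·cm = 2.53×10^-8 Ω·m
A = m/(density·L) = 512/(2730×933) = 2.0101e-04 m²
R = ρL/A = (2.53×10^-8)(933)/(2.0101e-04) = 0.1174 Ω
V = IR = 177 × 0.1174 = 20.8 V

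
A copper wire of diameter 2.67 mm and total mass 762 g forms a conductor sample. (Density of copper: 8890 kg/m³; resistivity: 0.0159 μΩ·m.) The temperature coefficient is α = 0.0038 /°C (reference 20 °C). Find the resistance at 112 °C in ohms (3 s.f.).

ρ = 0.0159 μΩ·m = 1.59×10^-8 Ω·m
A = π(d/2)² = π(1.3350e-03 m)² = 5.5990e-06 m²
L = m/(density·A) = 0.762/(8890×5.5990e-06) = 15.31 m
R = ρL/A = (1.59×10^-8)(15.31)/(5.5990e-06) = 0.04347 Ω
R(112 °C) = 0.04347 × (1 + 0.0038×92) = 0.0587 Ω

0.0587 Ω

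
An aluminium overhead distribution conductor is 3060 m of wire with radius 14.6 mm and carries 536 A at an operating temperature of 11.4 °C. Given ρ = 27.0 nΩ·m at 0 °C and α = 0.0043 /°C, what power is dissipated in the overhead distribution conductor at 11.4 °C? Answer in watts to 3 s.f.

37200 W

ρ = 27.0 nΩ·m = 2.70×10^-8 Ω·m
A = πr² = π(1.4600e-02 m)² = 6.697e-04 m²
R₍0₎ = ρL/A = (2.70×10^-8)(3060)/(6.697e-04) = 0.1234 Ω
R₍11.4₎ = R₍0₎(1 + αΔT) = 0.1234 × (1 + 0.0043×11.4) = 0.1294 Ω
P = I²R = (536)² × 0.1294 = 37200 W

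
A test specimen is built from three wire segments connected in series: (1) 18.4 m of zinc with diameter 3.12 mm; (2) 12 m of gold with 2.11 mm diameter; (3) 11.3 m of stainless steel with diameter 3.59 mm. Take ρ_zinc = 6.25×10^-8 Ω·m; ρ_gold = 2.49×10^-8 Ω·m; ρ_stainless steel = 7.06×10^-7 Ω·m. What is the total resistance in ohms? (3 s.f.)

1.02 Ω

Seg 1: A = π(d/2)² = π(1.5600e-03 m)² = 7.645e-06 m²
R_1 = (6.25×10^-8)(18.4)/(7.645e-06) = 0.1504 Ω
Seg 2: A = π(d/2)² = π(1.0550e-03 m)² = 3.497e-06 m²
R_2 = (2.49×10^-8)(12)/(3.497e-06) = 0.08545 Ω
Seg 3: A = π(d/2)² = π(1.7950e-03 m)² = 1.012e-05 m²
R_3 = (7.06×10^-7)(11.3)/(1.012e-05) = 0.7881 Ω
R_total = R_1 + R_2 + R_3 = 1.02 Ω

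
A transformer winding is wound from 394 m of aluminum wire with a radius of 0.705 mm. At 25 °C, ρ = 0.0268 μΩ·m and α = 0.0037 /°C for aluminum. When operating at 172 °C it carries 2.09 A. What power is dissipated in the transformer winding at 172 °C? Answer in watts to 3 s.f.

ρ = 0.0268 μΩ·m = 2.68×10^-8 Ω·m
A = πr² = π(7.0500e-04 m)² = 1.561e-06 m²
R₍25₎ = ρL/A = (2.68×10^-8)(394)/(1.561e-06) = 6.762 Ω
R₍172₎ = R₍25₎(1 + αΔT) = 6.762 × (1 + 0.0037×147) = 10.44 Ω
P = I²R = (2.09)² × 10.44 = 45.6 W

45.6 W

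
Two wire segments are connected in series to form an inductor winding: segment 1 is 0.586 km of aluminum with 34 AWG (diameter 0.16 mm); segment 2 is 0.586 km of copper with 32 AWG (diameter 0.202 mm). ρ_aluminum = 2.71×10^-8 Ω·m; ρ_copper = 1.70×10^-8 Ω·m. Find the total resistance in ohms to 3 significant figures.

1100 Ω

Segment 1: A = π(0.16/2 mm)² = π(8.0000e-05 m)² = 2.011e-08 m²
R₁ = ρL/A = (2.71×10^-8)(586)/(2.011e-08) = 789.8 Ω
Segment 2: A = π(0.202/2 mm)² = π(1.0100e-04 m)² = 3.205e-08 m²
R₂ = (1.70×10^-8)(586)/(3.205e-08) = 310.9 Ω
R = R₁ + R₂ = 1100 Ω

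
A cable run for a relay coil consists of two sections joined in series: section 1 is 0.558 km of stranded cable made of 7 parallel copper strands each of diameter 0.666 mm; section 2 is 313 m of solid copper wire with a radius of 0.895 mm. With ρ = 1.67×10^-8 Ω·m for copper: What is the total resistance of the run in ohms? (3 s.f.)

5.90 Ω

Section 1: A_strand = π(3.3300e-04)² = 3.484e-07 m²; R₁ = ρL/(N·A_s) = (1.67×10^-8)(558)/(7×3.484e-07) = 3.821 Ω
Section 2: A = πr² = π(8.9500e-04 m)² = 2.516e-06 m²
R₂ = (1.67×10^-8)(313)/(2.516e-06) = 2.077 Ω
R = R₁ + R₂ = 5.90 Ω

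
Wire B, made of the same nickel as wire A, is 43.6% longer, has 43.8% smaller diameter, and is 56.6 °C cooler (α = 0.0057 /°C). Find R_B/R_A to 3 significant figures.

R ∝ ρL/d² with ρ ∝ (1+αΔT), so R_B/R_A = (1 + 43.6/100) × (1 − 43.8/100)⁻² × (1 − 0.0057×56.6)
= 1.436 × 3.166 × 0.6774 = 3.08

3.08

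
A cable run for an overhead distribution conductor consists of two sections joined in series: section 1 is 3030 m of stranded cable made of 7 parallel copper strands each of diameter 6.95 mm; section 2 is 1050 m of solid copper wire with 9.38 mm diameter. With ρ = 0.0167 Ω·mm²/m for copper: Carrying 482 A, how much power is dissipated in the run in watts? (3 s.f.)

1.03×10^5 W

ρ = 0.0167 Ω·mm²/m = 1.67×10^-8 Ω·m
Section 1: A_strand = π(3.4750e-03)² = 3.794e-05 m²; R₁ = ρL/(N·A_s) = (1.67×10^-8)(3030)/(7×3.794e-05) = 0.1905 Ω
Section 2: A = π(d/2)² = π(4.6900e-03 m)² = 6.910e-05 m²
R₂ = (1.67×10^-8)(1050)/(6.910e-05) = 0.2538 Ω
R = R₁ + R₂ = 0.4443 Ω
P = I²R = (482)² × 0.4443 = 1.03×10^5 W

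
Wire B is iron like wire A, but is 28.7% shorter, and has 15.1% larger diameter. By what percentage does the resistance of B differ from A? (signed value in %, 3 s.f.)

-46.2%

R ∝ L/d², so R_B/R_A = (1 − 28.7/100) × (1 + 15.1/100)⁻²
= 0.713 × 0.7548 = 0.5382
(R_B − R_A)/R_A = 0.5382 − 1 = -46.2%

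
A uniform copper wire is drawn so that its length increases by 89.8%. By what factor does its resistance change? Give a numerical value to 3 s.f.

3.60

k = 1 + 89.8/100 = 1.898; volume constant ⇒ A' = A/k, so R' = k²R.
Factor = 3.60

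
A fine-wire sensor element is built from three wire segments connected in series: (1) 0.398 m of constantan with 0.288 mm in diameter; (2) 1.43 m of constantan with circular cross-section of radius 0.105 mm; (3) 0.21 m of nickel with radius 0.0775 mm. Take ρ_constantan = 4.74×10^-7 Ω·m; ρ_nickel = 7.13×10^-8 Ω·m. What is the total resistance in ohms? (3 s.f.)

23.3 Ω

Seg 1: A = π(d/2)² = π(1.4400e-04 m)² = 6.514e-08 m²
R_1 = (4.74×10^-7)(0.398)/(6.514e-08) = 2.896 Ω
Seg 2: A = πr² = π(1.0500e-04 m)² = 3.464e-08 m²
R_2 = (4.74×10^-7)(1.43)/(3.464e-08) = 19.57 Ω
Seg 3: A = πr² = π(7.7500e-05 m)² = 1.887e-08 m²
R_3 = (7.13×10^-8)(0.21)/(1.887e-08) = 0.7935 Ω
R_total = R_1 + R_2 + R_3 = 23.3 Ω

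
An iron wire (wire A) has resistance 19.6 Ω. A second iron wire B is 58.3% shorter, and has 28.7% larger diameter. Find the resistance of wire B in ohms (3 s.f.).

4.93 Ω

R ∝ L/d², so R_B/R_A = (1 − 58.3/100) × (1 + 28.7/100)⁻²
= 0.417 × 0.6037 = 0.2518
R_B = 0.2518 × 19.6 = 4.93 Ω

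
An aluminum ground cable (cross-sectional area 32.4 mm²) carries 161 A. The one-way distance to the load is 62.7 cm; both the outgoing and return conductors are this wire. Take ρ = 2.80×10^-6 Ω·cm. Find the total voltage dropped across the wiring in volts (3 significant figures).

ρ = 2.80×10^-6 Ω·cm = 2.80×10^-8 Ω·m
A = 32.4 mm² = 3.240e-05 m²
Total conductor length (both ways) L = 2 × 0.627 = 1.254 m
R = ρL/A = (2.80×10^-8)(1.254)/(3.240e-05) = 0.001084 Ω
V = IR = 161 × 0.001084 = 0.174 V

0.174 V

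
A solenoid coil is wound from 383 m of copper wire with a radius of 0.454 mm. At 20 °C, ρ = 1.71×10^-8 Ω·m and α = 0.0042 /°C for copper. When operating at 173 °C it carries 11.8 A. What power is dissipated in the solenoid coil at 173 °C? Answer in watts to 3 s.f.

2310 W

A = πr² = π(4.5400e-04 m)² = 6.475e-07 m²
R₍20₎ = ρL/A = (1.71×10^-8)(383)/(6.475e-07) = 10.11 Ω
R₍173₎ = R₍20₎(1 + αΔT) = 10.11 × (1 + 0.0042×153) = 16.61 Ω
P = I²R = (11.8)² × 16.61 = 2310 W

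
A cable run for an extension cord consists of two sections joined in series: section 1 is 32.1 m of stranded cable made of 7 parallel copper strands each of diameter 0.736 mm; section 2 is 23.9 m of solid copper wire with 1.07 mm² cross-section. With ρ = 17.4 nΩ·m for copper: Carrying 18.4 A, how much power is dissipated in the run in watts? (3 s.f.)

195 W

ρ = 17.4 nΩ·m = 1.74×10^-8 Ω·m
Section 1: A_strand = π(3.6800e-04)² = 4.254e-07 m²; R₁ = ρL/(N·A_s) = (1.74×10^-8)(32.1)/(7×4.254e-07) = 0.1875 Ω
Section 2: A = 1.07 mm² = 1.070e-06 m²
R₂ = (1.74×10^-8)(23.9)/(1.070e-06) = 0.3887 Ω
R = R₁ + R₂ = 0.5762 Ω
P = I²R = (18.4)² × 0.5762 = 195 W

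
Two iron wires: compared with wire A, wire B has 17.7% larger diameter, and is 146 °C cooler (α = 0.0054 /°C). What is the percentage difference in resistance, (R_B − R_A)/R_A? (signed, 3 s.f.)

R ∝ ρL/d² with ρ ∝ (1+αΔT), so R_B/R_A = (1 + 17.7/100)⁻² × (1 − 0.0054×146)
= 0.7218 × 0.2116 = 0.1527
(R_B − R_A)/R_A = 0.1527 − 1 = -84.7%

-84.7%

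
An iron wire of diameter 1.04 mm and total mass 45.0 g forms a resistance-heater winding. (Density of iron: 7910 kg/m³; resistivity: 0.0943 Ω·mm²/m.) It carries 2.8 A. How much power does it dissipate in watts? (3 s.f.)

5.83 W

ρ = 0.0943 Ω·mm²/m = 9.43×10^-8 Ω·m
A = π(d/2)² = π(5.2000e-04 m)² = 8.4949e-07 m²
L = m/(density·A) = 0.045/(7910×8.4949e-07) = 6.697 m
R = ρL/A = (9.43×10^-8)(6.697)/(8.4949e-07) = 0.7434 Ω
P = I²R = (2.8)² × 0.7434 = 5.83 W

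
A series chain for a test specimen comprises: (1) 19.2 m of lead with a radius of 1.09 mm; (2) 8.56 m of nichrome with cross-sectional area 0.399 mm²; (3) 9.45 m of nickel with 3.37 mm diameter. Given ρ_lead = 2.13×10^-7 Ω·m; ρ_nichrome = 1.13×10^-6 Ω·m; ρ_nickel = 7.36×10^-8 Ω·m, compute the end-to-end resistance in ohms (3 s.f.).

Seg 1: A = πr² = π(1.0900e-03 m)² = 3.733e-06 m²
R_1 = (2.13×10^-7)(19.2)/(3.733e-06) = 1.096 Ω
Seg 2: A = 0.399 mm² = 3.990e-07 m²
R_2 = (1.13×10^-6)(8.56)/(3.990e-07) = 24.24 Ω
Seg 3: A = π(d/2)² = π(1.6850e-03 m)² = 8.920e-06 m²
R_3 = (7.36×10^-8)(9.45)/(8.920e-06) = 0.07798 Ω
R_total = R_1 + R_2 + R_3 = 25.4 Ω

25.4 Ω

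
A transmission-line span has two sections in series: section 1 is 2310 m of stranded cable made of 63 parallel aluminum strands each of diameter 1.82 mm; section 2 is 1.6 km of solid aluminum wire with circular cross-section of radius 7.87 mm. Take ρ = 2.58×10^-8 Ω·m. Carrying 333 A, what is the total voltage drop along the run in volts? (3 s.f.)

Section 1: A_strand = π(9.1000e-04)² = 2.602e-06 m²; R₁ = ρL/(N·A_s) = (2.58×10^-8)(2310)/(63×2.602e-06) = 0.3636 Ω
Section 2: A = πr² = π(7.8700e-03 m)² = 1.946e-04 m²
R₂ = (2.58×10^-8)(1600)/(1.946e-04) = 0.2121 Ω
R = R₁ + R₂ = 0.5758 Ω
V = IR = 333 × 0.5758 = 192 V

192 V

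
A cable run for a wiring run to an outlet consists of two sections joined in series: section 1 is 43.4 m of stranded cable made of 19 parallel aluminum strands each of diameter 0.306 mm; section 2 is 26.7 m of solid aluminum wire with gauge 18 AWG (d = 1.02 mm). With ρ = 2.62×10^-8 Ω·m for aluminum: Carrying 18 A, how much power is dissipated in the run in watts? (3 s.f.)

Section 1: A_strand = π(1.5300e-04)² = 7.354e-08 m²; R₁ = ρL/(N·A_s) = (2.62×10^-8)(43.4)/(19×7.354e-08) = 0.8138 Ω
Section 2: A = π(1.02/2 mm)² = π(5.1000e-04 m)² = 8.171e-07 m²
R₂ = (2.62×10^-8)(26.7)/(8.171e-07) = 0.8561 Ω
R = R₁ + R₂ = 1.67 Ω
P = I²R = (18)² × 1.67 = 541 W

541 W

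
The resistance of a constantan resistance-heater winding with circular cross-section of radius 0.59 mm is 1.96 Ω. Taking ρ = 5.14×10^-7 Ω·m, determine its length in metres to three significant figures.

4.17 m

A = πr² = π(5.9000e-04 m)² = 1.094e-06 m²
L = RA/ρ = (1.96)(1.094e-06)/(5.14×10^-7) = 4.17 m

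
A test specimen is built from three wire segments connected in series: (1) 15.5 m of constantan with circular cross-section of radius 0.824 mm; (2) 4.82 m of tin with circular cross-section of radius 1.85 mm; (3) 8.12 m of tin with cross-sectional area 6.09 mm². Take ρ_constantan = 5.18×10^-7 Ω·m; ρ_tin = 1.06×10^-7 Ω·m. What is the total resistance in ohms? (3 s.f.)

Seg 1: A = πr² = π(8.2400e-04 m)² = 2.133e-06 m²
R_1 = (5.18×10^-7)(15.5)/(2.133e-06) = 3.764 Ω
Seg 2: A = πr² = π(1.8500e-03 m)² = 1.075e-05 m²
R_2 = (1.06×10^-7)(4.82)/(1.075e-05) = 0.04752 Ω
Seg 3: A = 6.09 mm² = 6.090e-06 m²
R_3 = (1.06×10^-7)(8.12)/(6.090e-06) = 0.1413 Ω
R_total = R_1 + R_2 + R_3 = 3.95 Ω

3.95 Ω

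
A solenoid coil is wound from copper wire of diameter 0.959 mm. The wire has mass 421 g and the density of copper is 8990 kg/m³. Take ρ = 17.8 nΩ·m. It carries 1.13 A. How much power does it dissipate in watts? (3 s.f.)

2.04 W

ρ = 17.8 nΩ·m = 1.78×10^-8 Ω·m
A = π(d/2)² = π(4.7950e-04 m)² = 7.2232e-07 m²
L = m/(density·A) = 0.421/(8990×7.2232e-07) = 64.83 m
R = ρL/A = (1.78×10^-8)(64.83)/(7.2232e-07) = 1.598 Ω
P = I²R = (1.13)² × 1.598 = 2.04 W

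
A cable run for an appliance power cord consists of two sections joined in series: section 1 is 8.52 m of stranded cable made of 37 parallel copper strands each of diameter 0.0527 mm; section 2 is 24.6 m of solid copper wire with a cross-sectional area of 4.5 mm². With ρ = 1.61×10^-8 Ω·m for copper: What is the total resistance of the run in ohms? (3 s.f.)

1.79 Ω

Section 1: A_strand = π(2.6350e-05)² = 2.181e-09 m²; R₁ = ρL/(N·A_s) = (1.61×10^-8)(8.52)/(37×2.181e-09) = 1.7 Ω
Section 2: A = 4.5 mm² = 4.500e-06 m²
R₂ = (1.61×10^-8)(24.6)/(4.500e-06) = 0.08801 Ω
R = R₁ + R₂ = 1.79 Ω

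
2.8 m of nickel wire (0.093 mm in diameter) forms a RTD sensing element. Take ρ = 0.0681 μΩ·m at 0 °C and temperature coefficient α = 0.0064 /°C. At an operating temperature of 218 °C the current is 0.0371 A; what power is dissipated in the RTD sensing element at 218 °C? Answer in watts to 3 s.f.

ρ = 0.0681 μΩ·m = 6.81×10^-8 Ω·m
A = π(d/2)² = π(4.6500e-05 m)² = 6.793e-09 m²
R₍0₎ = ρL/A = (6.81×10^-8)(2.8)/(6.793e-09) = 28.07 Ω
R₍218₎ = R₍0₎(1 + αΔT) = 28.07 × (1 + 0.0064×218) = 67.23 Ω
P = I²R = (0.0371)² × 67.23 = 0.0925 W

0.0925 W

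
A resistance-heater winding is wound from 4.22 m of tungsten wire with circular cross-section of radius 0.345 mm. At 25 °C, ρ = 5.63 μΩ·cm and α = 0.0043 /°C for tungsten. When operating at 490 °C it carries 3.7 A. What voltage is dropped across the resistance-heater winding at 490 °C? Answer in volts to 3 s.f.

7.05 V

ρ = 5.63 μΩ·cm = 5.63×10^-8 Ω·m
A = πr² = π(3.4500e-04 m)² = 3.739e-07 m²
R₍25₎ = ρL/A = (5.63×10^-8)(4.22)/(3.739e-07) = 0.6354 Ω
R₍490₎ = R₍25₎(1 + αΔT) = 0.6354 × (1 + 0.0043×465) = 1.906 Ω
V = IR = 3.7 × 1.906 = 7.05 V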